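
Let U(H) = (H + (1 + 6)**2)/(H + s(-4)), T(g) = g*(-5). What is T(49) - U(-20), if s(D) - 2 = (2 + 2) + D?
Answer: -4381/18 ≈ -243.39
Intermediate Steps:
T(g) = -5*g
s(D) = 6 + D (s(D) = 2 + ((2 + 2) + D) = 2 + (4 + D) = 6 + D)
U(H) = (49 + H)/(2 + H) (U(H) = (H + (1 + 6)**2)/(H + (6 - 4)) = (H + 7**2)/(H + 2) = (H + 49)/(2 + H) = (49 + H)/(2 + H))
T(49) - U(-20) = -5*49 - (49 - 20)/(2 - 20) = -245 - 29/(-18) = -245 - (-1)*29/18 = -245 - 1*(-29/18) = -245 + 29/18 = -4381/18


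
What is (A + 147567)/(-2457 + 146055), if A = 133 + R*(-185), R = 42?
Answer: 9995/10257 ≈ 0.97446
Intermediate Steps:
A = -7637 (A = 133 + 42*(-185) = 133 - 7770 = -7637)
(A + 147567)/(-2457 + 146055) = (-7637 + 147567)/(-2457 + 146055) = 139930/143598 = 139930*(1/143598) = 9995/10257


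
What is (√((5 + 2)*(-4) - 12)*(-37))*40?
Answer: -2960*I*√10 ≈ -9360.3*I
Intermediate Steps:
(√((5 + 2)*(-4) - 12)*(-37))*40 = (√(7*(-4) - 12)*(-37))*40 = (√(-28 - 12)*(-37))*40 = (√(-40)*(-37))*40 = ((2*I*√10)*(-37))*40 = -74*I*√10*40 = -2960*I*√10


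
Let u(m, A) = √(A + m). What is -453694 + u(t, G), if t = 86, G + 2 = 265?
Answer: -453694 + √349 ≈ -4.5368e+5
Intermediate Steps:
G = 263 (G = -2 + 265 = 263)
-453694 + u(t, G) = -453694 + √(263 + 86) = -453694 + √349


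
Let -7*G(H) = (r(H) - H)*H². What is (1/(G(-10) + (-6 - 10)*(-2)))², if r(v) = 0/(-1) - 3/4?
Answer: 49/491401 ≈ 9.9715e-5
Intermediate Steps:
r(v) = -¾ (r(v) = 0*(-1) - 3*¼ = 0 - ¾ = -¾)
G(H) = -H²*(-¾ - H)/7 (G(H) = -(-¾ - H)*H²/7 = -H²*(-¾ - H)/7)
(1/(G(-10) + (-6 - 10)*(-2)))² = (1/((1/28)*(-10)²*(3 + 4*(-10)) + (-6 - 10)*(-2)))² = (1/((1/28)*100*(3 - 40) - 16*(-2)))² = (1/((1/28)*100*(-37) + 32))² = (1/(-925/7 + 32))² = (1/(-701/7))² = (-7/701)² = 49/491401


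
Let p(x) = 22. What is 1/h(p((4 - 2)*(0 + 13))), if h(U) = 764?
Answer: 1/764 ≈ 0.0013089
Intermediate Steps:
1/h(p((4 - 2)*(0 + 13))) = 1/764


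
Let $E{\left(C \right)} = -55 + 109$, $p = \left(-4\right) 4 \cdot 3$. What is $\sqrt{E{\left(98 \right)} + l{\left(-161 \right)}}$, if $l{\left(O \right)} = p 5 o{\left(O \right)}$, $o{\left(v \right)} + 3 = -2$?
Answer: $\sqrt{1254} \approx 35.412$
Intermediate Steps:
$o{\left(v \right)} = -5$ ($o{\left(v \right)} = -3 - 2 = -5$)
$p = -48$ ($p = \left(-16\right) 3 = -48$)
$E{\left(C \right)} = 54$
$l{\left(O \right)} = 1200$ ($l{\left(O \right)} = \left(-48\right) 5 \left(-5\right) = \left(-240\right) \left(-5\right) = 1200$)
$\sqrt{E{\left(98 \right)} + l{\left(-161 \right)}} = \sqrt{54 + 1200} = \sqrt{1254}$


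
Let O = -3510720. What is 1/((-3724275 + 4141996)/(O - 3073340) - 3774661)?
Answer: -6584060/24852594921381 ≈ -2.6492e-7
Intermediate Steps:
1/((-3724275 + 4141996)/(O - 3073340) - 3774661) = 1/((-3724275 + 4141996)/(-3510720 - 3073340) - 3774661) = 1/(417721/(-6584060) - 3774661) = 1/(417721*(-1/6584060) - 3774661) = 1/(-417721/6584060 - 3774661) = 1/(-24852594921381/6584060) = -6584060/24852594921381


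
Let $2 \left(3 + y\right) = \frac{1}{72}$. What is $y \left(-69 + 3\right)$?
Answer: $\frac{4741}{24} \approx 197.54$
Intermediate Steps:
$y = - \frac{431}{144}$ ($y = -3 + \frac{1}{2 \cdot 72} = -3 + \frac{1}{2} \cdot \frac{1}{72} = -3 + \frac{1}{144} = - \frac{431}{144} \approx -2.9931$)
$y \left(-69 + 3\right) = - \frac{431 \left(-69 + 3\right)}{144} = \left(- \frac{431}{144}\right) \left(-66\right) = \frac{4741}{24}$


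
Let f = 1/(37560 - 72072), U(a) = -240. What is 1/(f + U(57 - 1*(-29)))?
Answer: -34512/8282881 ≈ -0.0041667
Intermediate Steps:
f = -1/34512 (f = 1/(-34512) = -1/34512 ≈ -2.8975e-5)
1/(f + U(57 - 1*(-29))) = 1/(-1/34512 - 240) = 1/(-8282881/34512) = -34512/8282881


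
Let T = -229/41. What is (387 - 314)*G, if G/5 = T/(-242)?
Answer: 83585/9922 ≈ 8.4242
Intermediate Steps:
T = -229/41 (T = -229*1/41 = -229/41 ≈ -5.5854)
G = 1145/9922 (G = 5*(-229/41/(-242)) = 5*(-229/41*(-1/242)) = 5*(229/9922) = 1145/9922 ≈ 0.11540)
(387 - 314)*G = (387 - 314)*(1145/9922) = 73*(1145/9922) = 83585/9922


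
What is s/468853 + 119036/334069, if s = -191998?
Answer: -8330194154/156629252857 ≈ -0.053184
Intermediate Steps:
s/468853 + 119036/334069 = -191998/468853 + 119036/334069 = -8330194154/156629252857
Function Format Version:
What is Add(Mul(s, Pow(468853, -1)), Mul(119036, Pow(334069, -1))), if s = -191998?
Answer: Rational(-8330194154, 156629252857) ≈ -0.053184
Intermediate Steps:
Add(Mul(s, Pow(468853, -1)), Mul(119036, Pow(334069, -1))) = Add(Mul(-191998, Pow(468853, -1)), Mul(119036, Pow(334069, -1))) = Add(Mul(-191998, Rational(1, 468853)), Mul(119036, Rational(1, 334069))) = Add(Rational(-191998, 468853), Rational(119036, 334069)) = Rational(-8330194154, 156629252857)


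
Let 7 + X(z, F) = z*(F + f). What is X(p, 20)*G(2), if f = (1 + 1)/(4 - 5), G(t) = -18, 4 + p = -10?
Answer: 4662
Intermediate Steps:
p = -14 (p = -4 - 10 = -14)
f = -2 (f = 2/(-1) = 2*(-1) = -2)
X(z, F) = -7 + z*(-2 + F) (X(z, F) = -7 + z*(F - 2) = -7 + z*(-2 + F))
X(p, 20)*G(2) = (-7 - 2*(-14) + 20*(-14))*(-18) = (-7 + 28 - 280)*(-18) = -259*(-18) = 4662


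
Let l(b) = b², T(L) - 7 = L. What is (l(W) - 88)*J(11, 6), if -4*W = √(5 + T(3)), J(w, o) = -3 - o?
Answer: 12537/16 ≈ 783.56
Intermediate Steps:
T(L) = 7 + L
W = -√15/4 (W = -√(5 + (7 + 3))/4 = -√(5 + 10)/4 = -√15/4 ≈ -0.96825)
(l(W) - 88)*J(11, 6) = ((-√15/4)² - 88)*(-3 - 1*6) = (15/16 - 88)*(-3 - 6) = -1393/16*(-9) = 12537/16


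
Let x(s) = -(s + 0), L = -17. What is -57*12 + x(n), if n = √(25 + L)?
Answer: -684 - 2*√2 ≈ -686.83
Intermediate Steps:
n = 2*√2 (n = √(25 - 17) = √8 = 2*√2 ≈ 2.8284)
x(s) = -s
-57*12 + x(n) = -57*12 - 2*√2 = -684 - 2*√2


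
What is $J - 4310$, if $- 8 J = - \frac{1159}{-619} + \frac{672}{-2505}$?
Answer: $- \frac{17822334309}{4134920} \approx -4310.2$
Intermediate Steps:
$J = - \frac{829109}{4134920}$ ($J = - \frac{- \frac{1159}{-619} + \frac{672}{-2505}}{8} = - \frac{\left(-1159\right) \left(- \frac{1}{619}\right) + 672 \left(- \frac{1}{2505}\right)}{8} = - \frac{\frac{1159}{619} - \frac{224}{835}}{8} = \left(- \frac{1}{8}\right) \frac{829109}{516865} = - \frac{829109}{4134920} \approx -0.20051$)
$J - 4310 = - \frac{829109}{4134920} - 4310 = - \frac{17822334309}{4134920}$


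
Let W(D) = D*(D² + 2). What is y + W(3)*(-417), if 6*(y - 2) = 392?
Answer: -41081/3 ≈ -13694.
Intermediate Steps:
y = 202/3 (y = 2 + (⅙)*392 = 2 + 196/3 = 202/3 ≈ 67.333)
W(D) = D*(2 + D²)
y + W(3)*(-417) = 202/3 + (3*(2 + 3²))*(-417) = 202/3 + (3*(2 + 9))*(-417) = 202/3 + (3*11)*(-417) = 202/3 + 33*(-417) = 202/3 - 13761 = -41081/3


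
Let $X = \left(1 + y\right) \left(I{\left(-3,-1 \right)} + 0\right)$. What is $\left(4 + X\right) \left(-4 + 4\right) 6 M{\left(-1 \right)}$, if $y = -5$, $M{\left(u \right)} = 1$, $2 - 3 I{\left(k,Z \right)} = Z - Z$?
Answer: $0$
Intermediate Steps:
$I{\left(k,Z \right)} = \frac{2}{3}$ ($I{\left(k,Z \right)} = \frac{2}{3} - \frac{Z - Z}{3} = \frac{2}{3} - 0 = \frac{2}{3} + 0 = \frac{2}{3}$)
$X = - \frac{8}{3}$ ($X = \left(1 - 5\right) \left(\frac{2}{3} + 0\right) = \left(-4\right) \frac{2}{3} = - \frac{8}{3} \approx -2.6667$)
$\left(4 + X\right) \left(-4 + 4\right) 6 M{\left(-1 \right)} = \left(4 - \frac{8}{3}\right) \left(-4 + 4\right) 6 \cdot 1 = \frac{4}{3} \cdot 0 \cdot 6 \cdot 1 = 0 \cdot 6 \cdot 1 = 0 \cdot 1 = 0$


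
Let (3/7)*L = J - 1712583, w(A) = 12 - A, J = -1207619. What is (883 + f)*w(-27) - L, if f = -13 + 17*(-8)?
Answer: 20527292/3 ≈ 6.8424e+6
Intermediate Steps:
f = -149 (f = -13 - 136 = -149)
L = -20441414/3 (L = 7*(-1207619 - 1712583)/3 = (7/3)*(-2920202) = -20441414/3 ≈ -6.8138e+6)
(883 + f)*w(-27) - L = (883 - 149)*(12 - 1*(-27)) - 1*(-20441414/3) = 734*(12 + 27) + 20441414/3 = 734*39 + 20441414/3 = 28626 + 20441414/3 = 20527292/3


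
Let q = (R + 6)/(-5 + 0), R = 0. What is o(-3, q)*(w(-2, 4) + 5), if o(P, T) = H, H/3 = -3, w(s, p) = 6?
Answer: -99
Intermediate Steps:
q = -6/5 (q = (0 + 6)/(-5 + 0) = 6/(-5) = 6*(-1/5) = -6/5 ≈ -1.2000)
H = -9 (H = 3*(-3) = -9)
o(P, T) = -9
o(-3, q)*(w(-2, 4) + 5) = -9*(6 + 5) = -9*11 = -99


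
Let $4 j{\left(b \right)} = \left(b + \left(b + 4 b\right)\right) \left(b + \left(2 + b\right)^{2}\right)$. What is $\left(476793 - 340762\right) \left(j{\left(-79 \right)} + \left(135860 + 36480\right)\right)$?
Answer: $-70856507435$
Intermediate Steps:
$j{\left(b \right)} = \frac{3 b \left(b + \left(2 + b\right)^{2}\right)}{2}$ ($j{\left(b \right)} = \frac{\left(b + \left(b + 4 b\right)\right) \left(b + \left(2 + b\right)^{2}\right)}{4} = \frac{\left(b + 5 b\right) \left(b + \left(2 + b\right)^{2}\right)}{4} = \frac{6 b \left(b + \left(2 + b\right)^{2}\right)}{4} = \frac{3 b \left(b + \left(2 + b\right)^{2}\right)}{2}$)
$\left(476793 - 340762\right) \left(j{\left(-79 \right)} + \left(135860 + 36480\right)\right) = \left(476793 - 340762\right) \left(\frac{3}{2} \left(-79\right) \left(-79 + \left(2 - 79\right)^{2}\right) + \left(135860 + 36480\right)\right) = \left(476793 - 340762\right) \left(\frac{3}{2} \left(-79\right) \left(-79 + \left(-77\right)^{2}\right) + 172340\right) = \left(476793 - 340762\right) \left(\frac{3}{2} \left(-79\right) \left(-79 + 5929\right) + 172340\right) = 136031 \left(\frac{3}{2} \left(-79\right) 5850 + 172340\right) = 136031 \left(-693225 + 172340\right) = 136031 \left(-520885\right) = -70856507435$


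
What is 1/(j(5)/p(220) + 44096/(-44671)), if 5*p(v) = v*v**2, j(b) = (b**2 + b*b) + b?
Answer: -157241920/155213859 ≈ -1.0131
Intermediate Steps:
j(b) = b + 2*b**2 (j(b) = (b**2 + b**2) + b = 2*b**2 + b = b + 2*b**2)
p(v) = v**3/5 (p(v) = (v*v**2)/5 = v**3/5)
1/(j(5)/p(220) + 44096/(-44671)) = 1/((5*(1 + 2*5))/(((1/5)*220**3)) + 44096/(-44671)) = 1/((5*(1 + 10))/(((1/5)*10648000)) + 44096*(-1/44671)) = 1/((5*11)/2129600 - 44096/44671) = 1/(55*(1/2129600) - 44096/44671) = 1/(1/38720 - 44096/44671) = 1/(-155213859/157241920) = -157241920/155213859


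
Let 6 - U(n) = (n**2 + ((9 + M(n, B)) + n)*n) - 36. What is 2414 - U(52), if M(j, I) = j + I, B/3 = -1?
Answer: 10796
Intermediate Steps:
B = -3 (B = 3*(-1) = -3)
M(j, I) = I + j
U(n) = 42 - n**2 - n*(6 + 2*n) (U(n) = 6 - ((n**2 + ((9 + (-3 + n)) + n)*n) - 36) = 6 - ((n**2 + ((6 + n) + n)*n) - 36) = 6 - ((n**2 + (6 + 2*n)*n) - 36) = 6 - ((n**2 + n*(6 + 2*n)) - 36) = 6 - (-36 + n**2 + n*(6 + 2*n)) = 6 + (36 - n**2 - n*(6 + 2*n)) = 42 - n**2 - n*(6 + 2*n))
2414 - U(52) = 2414 - (42 - 6*52 - 3*52**2) = 2414 - (42 - 312 - 3*2704) = 2414 - (42 - 312 - 8112) = 2414 - 1*(-8382) = 2414 + 8382 = 10796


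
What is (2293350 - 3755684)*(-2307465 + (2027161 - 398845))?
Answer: 993142673766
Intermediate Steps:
(2293350 - 3755684)*(-2307465 + (2027161 - 398845)) = -1462334*(-2307465 + 1628316) = -1462334*(-679149) = 993142673766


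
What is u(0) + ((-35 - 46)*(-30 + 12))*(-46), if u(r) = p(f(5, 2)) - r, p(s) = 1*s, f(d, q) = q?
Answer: -67066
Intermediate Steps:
p(s) = s
u(r) = 2 - r
u(0) + ((-35 - 46)*(-30 + 12))*(-46) = (2 - 1*0) + ((-35 - 46)*(-30 + 12))*(-46) = (2 + 0) - 81*(-18)*(-46) = 2 + 1458*(-46) = 2 - 67068 = -67066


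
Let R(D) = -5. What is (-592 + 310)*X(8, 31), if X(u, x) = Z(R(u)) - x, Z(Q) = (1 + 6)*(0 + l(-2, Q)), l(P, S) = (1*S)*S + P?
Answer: -36660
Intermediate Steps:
l(P, S) = P + S² (l(P, S) = S*S + P = S² + P = P + S²)
Z(Q) = -14 + 7*Q² (Z(Q) = (1 + 6)*(0 + (-2 + Q²)) = 7*(-2 + Q²) = -14 + 7*Q²)
X(u, x) = 161 - x (X(u, x) = (-14 + 7*(-5)²) - x = (-14 + 7*25) - x = (-14 + 175) - x = 161 - x)
(-592 + 310)*X(8, 31) = (-592 + 310)*(161 - 1*31) = -282*(161 - 31) = -282*130 = -36660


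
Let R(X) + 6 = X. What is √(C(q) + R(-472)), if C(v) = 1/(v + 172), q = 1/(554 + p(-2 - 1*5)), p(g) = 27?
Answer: I*√4773538884669/99933 ≈ 21.863*I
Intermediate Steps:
q = 1/581 (q = 1/(554 + 27) = 1/581 ≈ 0.0017212)
R(X) = -6 + X
C(v) = 1/(172 + v)
√(C(q) + R(-472)) = √(1/(172 + 1/581) + (-6 - 472)) = √(1/(99933/581) - 478) = √(581/99933 - 478) = √(-47767393/99933) = I*√4773538884669/99933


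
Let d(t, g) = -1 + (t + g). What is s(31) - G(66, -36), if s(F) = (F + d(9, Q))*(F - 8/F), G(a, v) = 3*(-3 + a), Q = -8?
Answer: 764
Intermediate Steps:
d(t, g) = -1 + g + t (d(t, g) = -1 + (g + t) = -1 + g + t)
G(a, v) = -9 + 3*a
s(F) = F*(F - 8/F) (s(F) = (F + (-1 - 8 + 9))*(F - 8/F) = (F + 0)*(F - 8/F) = F*(F - 8/F))
s(31) - G(66, -36) = (-8 + 31**2) - (-9 + 3*66) = (-8 + 961) - (-9 + 198) = 953 - 1*189 = 953 - 189 = 764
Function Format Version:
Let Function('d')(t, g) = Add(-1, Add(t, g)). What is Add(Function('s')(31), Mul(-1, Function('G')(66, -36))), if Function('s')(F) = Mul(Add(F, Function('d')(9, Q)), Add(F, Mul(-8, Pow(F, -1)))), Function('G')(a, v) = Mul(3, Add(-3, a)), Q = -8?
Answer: 764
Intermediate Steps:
Function('d')(t, g) = Add(-1, g, t) (Function('d')(t, g) = Add(-1, Add(g, t)) = Add(-1, g, t))
Function('G')(a, v) = Add(-9, Mul(3, a))
Function('s')(F) = Mul(F, Add(F, Mul(-8, Pow(F, -1)))) (Function('s')(F) = Mul(Add(F, Add(-1, -8, 9)), Add(F, Mul(-8, Pow(F, -1)))) = Mul(Add(F, 0), Add(F, Mul(-8, Pow(F, -1)))) = Mul(F, Add(F, Mul(-8, Pow(F, -1)))))
Add(Function('s')(31), Mul(-1, Function('G')(66, -36))) = Add(Add(-8, Pow(31, 2)), Mul(-1, Add(-9, Mul(3, 66)))) = Add(Add(-8, 961), Mul(-1, Add(-9, 198))) = Add(953, Mul(-1, 189)) = Add(953, -189) = 764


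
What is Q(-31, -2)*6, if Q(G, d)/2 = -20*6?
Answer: -1440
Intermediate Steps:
Q(G, d) = -240 (Q(G, d) = 2*(-20*6) = 2*(-120) = -240)
Q(-31, -2)*6 = -240*6 = -1440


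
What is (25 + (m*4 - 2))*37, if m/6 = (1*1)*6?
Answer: 6179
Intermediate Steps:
m = 36 (m = 6*((1*1)*6) = 6*(1*6) = 6*6 = 36)
(25 + (m*4 - 2))*37 = (25 + (36*4 - 2))*37 = (25 + (144 - 2))*37 = (25 + 142)*37 = 167*37 = 6179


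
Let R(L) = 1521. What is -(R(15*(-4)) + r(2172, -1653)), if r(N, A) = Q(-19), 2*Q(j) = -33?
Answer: -3009/2 ≈ -1504.5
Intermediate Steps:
Q(j) = -33/2 (Q(j) = (½)*(-33) = -33/2)
r(N, A) = -33/2
-(R(15*(-4)) + r(2172, -1653)) = -(1521 - 33/2) = -1*3009/2 = -3009/2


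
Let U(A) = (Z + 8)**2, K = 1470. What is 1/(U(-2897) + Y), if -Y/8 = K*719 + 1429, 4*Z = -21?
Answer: -16/135469831 ≈ -1.1811e-7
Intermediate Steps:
Z = -21/4 (Z = (1/4)*(-21) = -21/4 ≈ -5.2500)
U(A) = 121/16 (U(A) = (-21/4 + 8)**2 = (11/4)**2 = 121/16)
Y = -8466872 (Y = -8*(1470*719 + 1429) = -8*(1056930 + 1429) = -8*1058359 = -8466872)
1/(U(-2897) + Y) = 1/(121/16 - 8466872) = 1/(-135469831/16) = -16/135469831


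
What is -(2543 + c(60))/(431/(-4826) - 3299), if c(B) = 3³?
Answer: 2480564/3184281 ≈ 0.77900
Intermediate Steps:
c(B) = 27
-(2543 + c(60))/(431/(-4826) - 3299) = -(2543 + 27)/(431/(-4826) - 3299) = -2570/(431*(-1/4826) - 3299) = -2570/(-431/4826 - 3299) = -2570/(-15921405/4826) = -2570*(-4826)/15921405 = -1*(-2480564/3184281) = 2480564/3184281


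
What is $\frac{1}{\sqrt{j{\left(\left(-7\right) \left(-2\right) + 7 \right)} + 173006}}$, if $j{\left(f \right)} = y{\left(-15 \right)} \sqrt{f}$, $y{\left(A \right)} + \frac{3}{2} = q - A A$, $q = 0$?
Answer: $\frac{\sqrt{2}}{\sqrt{346012 - 453 \sqrt{21}}} \approx 0.0024114$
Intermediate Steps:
$y{\left(A \right)} = - \frac{3}{2} - A^{2}$ ($y{\left(A \right)} = - \frac{3}{2} + \left(0 - A A\right) = - \frac{3}{2} + \left(0 - A^{2}\right) = - \frac{3}{2} - A^{2}$)
$j{\left(f \right)} = - \frac{453 \sqrt{f}}{2}$ ($j{\left(f \right)} = \left(- \frac{3}{2} - \left(-15\right)^{2}\right) \sqrt{f} = \left(- \frac{3}{2} - 225\right) \sqrt{f} = - \frac{453 \sqrt{f}}{2}$)
$\frac{1}{\sqrt{j{\left(\left(-7\right) \left(-2\right) + 7 \right)} + 173006}} = \frac{1}{\sqrt{- \frac{453 \sqrt{\left(-7\right) \left(-2\right) + 7}}{2} + 173006}} = \frac{1}{\sqrt{- \frac{453 \sqrt{14 + 7}}{2} + 173006}} = \frac{1}{\sqrt{- \frac{453 \sqrt{21}}{2} + 173006}} = \frac{1}{\sqrt{173006 - \frac{453 \sqrt{21}}{2}}}$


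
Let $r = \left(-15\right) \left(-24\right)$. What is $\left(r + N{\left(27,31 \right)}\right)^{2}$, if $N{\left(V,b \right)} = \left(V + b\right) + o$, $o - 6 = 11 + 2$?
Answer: $190969$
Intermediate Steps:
$o = 19$ ($o = 6 + \left(11 + 2\right) = 6 + 13 = 19$)
$N{\left(V,b \right)} = 19 + V + b$ ($N{\left(V,b \right)} = \left(V + b\right) + 19 = 19 + V + b$)
$r = 360$
$\left(r + N{\left(27,31 \right)}\right)^{2} = \left(360 + \left(19 + 27 + 31\right)\right)^{2} = \left(360 + 77\right)^{2} = 437^{2} = 190969$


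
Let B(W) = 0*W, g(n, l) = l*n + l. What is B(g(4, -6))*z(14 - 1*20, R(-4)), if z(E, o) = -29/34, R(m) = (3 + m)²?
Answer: 0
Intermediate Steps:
z(E, o) = -29/34 (z(E, o) = -29*1/34 = -29/34)
g(n, l) = l + l*n
B(W) = 0
B(g(4, -6))*z(14 - 1*20, R(-4)) = 0*(-29/34) = 0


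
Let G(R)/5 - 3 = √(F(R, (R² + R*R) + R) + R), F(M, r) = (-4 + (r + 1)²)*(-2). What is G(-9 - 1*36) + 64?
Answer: 79 + 5*I*√32096109 ≈ 79.0 + 28327.0*I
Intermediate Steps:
F(M, r) = 8 - 2*(1 + r)² (F(M, r) = (-4 + (1 + r)²)*(-2) = 8 - 2*(1 + r)²)
G(R) = 15 + 5*√(8 + R - 2*(1 + R + 2*R²)²) (G(R) = 15 + 5*√((8 - 2*(1 + ((R² + R*R) + R))²) + R) = 15 + 5*√((8 - 2*(1 + ((R² + R²) + R))²) + R) = 15 + 5*√((8 - 2*(1 + (2*R² + R))²) + R) = 15 + 5*√((8 - 2*(1 + (R + 2*R²))²) + R) = 15 + 5*√((8 - 2*(1 + R + 2*R²)²) + R) = 15 + 5*√(8 + R - 2*(1 + R + 2*R²)²))
G(-9 - 1*36) + 64 = (15 + 5*√(8 + (-9 - 1*36) - 2*(1 + (-9 - 1*36)*(1 + 2*(-9 - 1*36)))²)) + 64 = (15 + 5*√(8 + (-9 - 36) - 2*(1 + (-9 - 36)*(1 + 2*(-9 - 36)))²)) + 64 = (15 + 5*√(8 - 45 - 2*(1 - 45*(1 + 2*(-45)))²)) + 64 = (15 + 5*√(8 - 45 - 2*(1 - 45*(1 - 90))²)) + 64 = (15 + 5*√(8 - 45 - 2*(1 - 45*(-89))²)) + 64 = (15 + 5*√(8 - 45 - 2*(1 + 4005)²)) + 64 = (15 + 5*√(8 - 45 - 2*4006²)) + 64 = (15 + 5*√(8 - 45 - 2*16048036)) + 64 = (15 + 5*√(8 - 45 - 32096072)) + 64 = (15 + 5*√(-32096109)) + 64 = (15 + 5*(I*√32096109)) + 64 = (15 + 5*I*√32096109) + 64 = 79 + 5*I*√32096109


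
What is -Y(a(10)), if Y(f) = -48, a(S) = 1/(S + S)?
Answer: 48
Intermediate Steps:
a(S) = 1/(2*S)
-Y(a(10)) = -1*(-48) = 48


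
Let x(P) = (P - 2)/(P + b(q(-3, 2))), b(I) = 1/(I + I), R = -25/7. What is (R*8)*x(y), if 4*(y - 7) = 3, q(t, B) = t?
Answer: -13800/637 ≈ -21.664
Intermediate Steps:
R = -25/7 (R = -25*1/7 = -25/7 ≈ -3.5714)
y = 31/4 (y = 7 + (1/4)*3 = 7 + 3/4 = 31/4 ≈ 7.7500)
b(I) = 1/(2*I)
x(P) = (-2 + P)/(-1/6 + P) (x(P) = (P - 2)/(P + (1/2)/(-3)) = (-2 + P)/(P + (1/2)*(-1/3)) = (-2 + P)/(P - 1/6) = (-2 + P)/(-1/6 + P))
(R*8)*x(y) = (-25/7*8)*(6*(-2 + 31/4)/(-1 + 6*(31/4))) = -1200*23/(7*(-1 + 93/2)*4) = -1200*23/(7*91/2*4) = -1200*2*23/(7*91*4) = -200/7*69/91 = -13800/637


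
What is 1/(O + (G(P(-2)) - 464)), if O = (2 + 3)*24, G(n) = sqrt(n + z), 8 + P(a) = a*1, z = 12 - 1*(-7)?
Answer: -1/341 ≈ -0.0029326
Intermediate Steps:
z = 19 (z = 12 + 7 = 19)
P(a) = -8 + a (P(a) = -8 + a*1 = -8 + a)
G(n) = sqrt(19 + n) (G(n) = sqrt(n + 19) = sqrt(19 + n))
O = 120 (O = 5*24 = 120)
1/(O + (G(P(-2)) - 464)) = 1/(120 + (sqrt(19 + (-8 - 2)) - 464)) = 1/(120 + (sqrt(19 - 10) - 464)) = 1/(120 + (sqrt(9) - 464)) = 1/(120 + (3 - 464)) = 1/(120 - 461) = 1/(-341) = -1/341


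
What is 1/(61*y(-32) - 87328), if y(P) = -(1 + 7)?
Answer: -1/87816 ≈ -1.1387e-5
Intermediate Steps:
y(P) = -8 (y(P) = -1*8 = -8)
1/(61*y(-32) - 87328) = 1/(61*(-8) - 87328) = 1/(-488 - 87328) = 1/(-87816) = -1/87816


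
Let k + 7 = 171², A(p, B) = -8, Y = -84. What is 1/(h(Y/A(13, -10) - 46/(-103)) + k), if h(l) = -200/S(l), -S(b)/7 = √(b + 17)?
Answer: 4123353381/120542108620154 - 350*√1185942/60271054310077 ≈ 3.4200e-5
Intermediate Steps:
S(b) = -7*√(17 + b) (S(b) = -7*√(b + 17) = -7*√(17 + b))
h(l) = 200/(7*√(17 + l)) (h(l) = -200*(-1/(7*√(17 + l))) = -(-200)/(7*√(17 + l)) = 200/(7*√(17 + l)))
k = 29234 (k = -7 + 171² = -7 + 29241 = 29234)
1/(h(Y/A(13, -10) - 46/(-103)) + k) = 1/(200/(7*√(17 + (-84/(-8) - 46/(-103)))) + 29234) = 1/(200/(7*√(17 + (-84*(-⅛) - 46*(-1/103)))) + 29234) = 1/(200/(7*√(17 + (21/2 + 46/103))) + 29234) = 1/(200/(7*√(17 + 2255/206)) + 29234) = 1/(200/(7*√(5757/206)) + 29234) = 1/(200*(√1185942/5757)/7 + 29234) = 1/(200*√1185942/40299 + 29234) = 1/(29234 + 200*√1185942/40299)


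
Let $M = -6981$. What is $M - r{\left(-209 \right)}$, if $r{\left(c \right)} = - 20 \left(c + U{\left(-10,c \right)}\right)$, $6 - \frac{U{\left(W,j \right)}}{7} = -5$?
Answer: $-9621$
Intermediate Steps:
$U{\left(W,j \right)} = 77$ ($U{\left(W,j \right)} = 42 - -35 = 42 + 35 = 77$)
$r{\left(c \right)} = -1540 - 20 c$ ($r{\left(c \right)} = - 20 \left(c + 77\right) = - 20 \left(77 + c\right) = -1540 - 20 c$)
$M - r{\left(-209 \right)} = -6981 - \left(-1540 - -4180\right) = -6981 - \left(-1540 + 4180\right) = -6981 - 2640 = -9621$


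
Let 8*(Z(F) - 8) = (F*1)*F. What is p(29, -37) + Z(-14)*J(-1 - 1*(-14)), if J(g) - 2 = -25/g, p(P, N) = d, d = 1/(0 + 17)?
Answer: 87/34 ≈ 2.5588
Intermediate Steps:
d = 1/17 ≈ 0.058824
p(P, N) = 1/17
Z(F) = 8 + F²/8 (Z(F) = 8 + ((F*1)*F)/8 = 8 + (F*F)/8 = 8 + F²/8)
J(g) = 2 - 25/g
p(29, -37) + Z(-14)*J(-1 - 1*(-14)) = 1/17 + (8 + (⅛)*(-14)²)*(2 - 25/(-1 - 1*(-14))) = 1/17 + (8 + (⅛)*196)*(2 - 25/(-1 + 14)) = 1/17 + (8 + 49/2)*(2 - 25/13) = 1/17 + 65*(2 - 25*1/13)/2 = 1/17 + 65*(2 - 25/13)/2 = 1/17 + (65/2)*(1/13) = 1/17 + 5/2 = 87/34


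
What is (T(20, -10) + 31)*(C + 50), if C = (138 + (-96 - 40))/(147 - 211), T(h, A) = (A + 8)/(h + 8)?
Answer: 692367/448 ≈ 1545.5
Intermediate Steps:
T(h, A) = (8 + A)/(8 + h)
C = -1/32 (C = (138 - 136)/(-64) = 2*(-1/64) = -1/32 ≈ -0.031250)
(T(20, -10) + 31)*(C + 50) = ((8 - 10)/(8 + 20) + 31)*(-1/32 + 50) = (-2/28 + 31)*(1599/32) = ((1/28)*(-2) + 31)*(1599/32) = (-1/14 + 31)*(1599/32) = (433/14)*(1599/32) = 692367/448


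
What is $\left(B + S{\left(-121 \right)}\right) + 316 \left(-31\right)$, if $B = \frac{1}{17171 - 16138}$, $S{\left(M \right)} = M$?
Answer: $- \frac{10244260}{1033} \approx -9917.0$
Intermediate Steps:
$B = \frac{1}{1033} \approx 0.00096805$
$\left(B + S{\left(-121 \right)}\right) + 316 \left(-31\right) = \left(\frac{1}{1033} - 121\right) + 316 \left(-31\right) = - \frac{124992}{1033} - 9796 = - \frac{10244260}{1033}$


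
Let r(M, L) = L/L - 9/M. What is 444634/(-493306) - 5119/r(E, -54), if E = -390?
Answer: -164169740071/32804849 ≈ -5004.4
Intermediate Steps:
r(M, L) = 1 - 9/M
444634/(-493306) - 5119/r(E, -54) = 444634/(-493306) - 5119*(-390/(-9 - 390)) = 444634*(-1/493306) - 5119/((-1/390*(-399))) = -222317/246653 - 5119/133/130 = -222317/246653 - 5119*130/133 = -222317/246653 - 665470/133 = -164169740071/32804849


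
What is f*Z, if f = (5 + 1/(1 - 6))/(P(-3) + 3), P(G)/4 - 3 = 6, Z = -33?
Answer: -264/65 ≈ -4.0615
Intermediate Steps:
P(G) = 36 (P(G) = 12 + 4*6 = 12 + 24 = 36)
f = 8/65 (f = (5 + 1/(1 - 6))/(36 + 3) = (5 + 1/(-5))/39 = (5 - 1/5)*(1/39) = (24/5)*(1/39) = 8/65 ≈ 0.12308)
f*Z = (8/65)*(-33) = -264/65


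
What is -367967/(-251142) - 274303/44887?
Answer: -52372069297/11273010954 ≈ -4.6458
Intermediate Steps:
-367967/(-251142) - 274303/44887 = -367967*(-1/251142) - 274303*1/44887 = 367967/251142 - 274303/44887 = -52372069297/11273010954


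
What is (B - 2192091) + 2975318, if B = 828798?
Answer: 1612025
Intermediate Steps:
(B - 2192091) + 2975318 = (828798 - 2192091) + 2975318 = -1363293 + 2975318 = 1612025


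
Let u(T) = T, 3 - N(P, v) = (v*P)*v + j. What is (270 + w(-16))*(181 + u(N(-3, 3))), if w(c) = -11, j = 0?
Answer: 54649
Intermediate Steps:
N(P, v) = 3 - P*v**2 (N(P, v) = 3 - ((v*P)*v + 0) = 3 - ((P*v)*v + 0) = 3 - (P*v**2 + 0) = 3 - P*v**2)
(270 + w(-16))*(181 + u(N(-3, 3))) = (270 - 11)*(181 + (3 - 1*(-3)*3**2)) = 259*(181 + (3 - 1*(-3)*9)) = 259*(181 + (3 + 27)) = 259*(181 + 30) = 259*211 = 54649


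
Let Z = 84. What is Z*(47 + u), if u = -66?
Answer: -1596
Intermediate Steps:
Z*(47 + u) = 84*(47 - 66) = 84*(-19) = -1596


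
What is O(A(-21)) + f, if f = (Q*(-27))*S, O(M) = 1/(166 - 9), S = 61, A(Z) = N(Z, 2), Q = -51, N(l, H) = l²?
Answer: 13187530/157 ≈ 83997.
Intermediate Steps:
A(Z) = Z²
O(M) = 1/157
f = 83997 (f = -51*(-27)*61 = 1377*61 = 83997)
O(A(-21)) + f = 1/157 + 83997 = 13187530/157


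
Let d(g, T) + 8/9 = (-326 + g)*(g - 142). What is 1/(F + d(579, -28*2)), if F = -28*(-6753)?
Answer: 9/2696797 ≈ 3.3373e-6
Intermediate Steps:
d(g, T) = -8/9 + (-326 + g)*(-142 + g) (d(g, T) = -8/9 + (-326 + g)*(g - 142) = -8/9 + (-326 + g)*(-142 + g))
F = 189084
1/(F + d(579, -28*2)) = 1/(189084 + (416620/9 + 579² - 468*579)) = 1/(189084 + (416620/9 + 335241 - 270972)) = 1/(189084 + 995041/9) = 1/(2696797/9) = 9/2696797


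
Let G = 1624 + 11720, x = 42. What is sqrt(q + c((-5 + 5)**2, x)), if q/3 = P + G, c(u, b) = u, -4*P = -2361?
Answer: 3*sqrt(18579)/2 ≈ 204.46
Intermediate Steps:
P = 2361/4 (P = -1/4*(-2361) = 2361/4 ≈ 590.25)
G = 13344
q = 167211/4 (q = 3*(2361/4 + 13344) = 3*(55737/4) = 167211/4 ≈ 41803.)
sqrt(q + c((-5 + 5)**2, x)) = sqrt(167211/4 + (-5 + 5)**2) = sqrt(167211/4 + 0**2) = sqrt(167211/4 + 0) = sqrt(167211/4) = 3*sqrt(18579)/2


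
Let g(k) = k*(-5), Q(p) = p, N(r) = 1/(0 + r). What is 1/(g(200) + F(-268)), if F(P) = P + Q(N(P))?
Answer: -268/339825 ≈ -0.00078864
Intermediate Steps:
N(r) = 1/r
g(k) = -5*k
F(P) = P + 1/P
1/(g(200) + F(-268)) = 1/(-5*200 + (-268 + 1/(-268))) = 1/(-1000 + (-268 - 1/268)) = 1/(-1000 - 71825/268) = 1/(-339825/268) = -268/339825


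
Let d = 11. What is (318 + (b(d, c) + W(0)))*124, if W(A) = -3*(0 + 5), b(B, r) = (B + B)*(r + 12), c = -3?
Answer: 62124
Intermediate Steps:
b(B, r) = 2*B*(12 + r) (b(B, r) = (2*B)*(12 + r) = 2*B*(12 + r))
W(A) = -15 (W(A) = -3*5 = -15)
(318 + (b(d, c) + W(0)))*124 = (318 + (2*11*(12 - 3) - 15))*124 = (318 + (2*11*9 - 15))*124 = (318 + (198 - 15))*124 = (318 + 183)*124 = 501*124 = 62124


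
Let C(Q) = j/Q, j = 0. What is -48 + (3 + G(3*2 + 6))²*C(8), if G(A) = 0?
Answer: -48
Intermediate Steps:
C(Q) = 0 (C(Q) = 0/Q = 0)
-48 + (3 + G(3*2 + 6))²*C(8) = -48 + (3 + 0)²*0 = -48 + 3²*0 = -48 + 9*0 = -48 + 0 = -48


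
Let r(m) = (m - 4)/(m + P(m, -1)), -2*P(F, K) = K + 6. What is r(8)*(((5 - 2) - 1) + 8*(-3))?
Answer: -16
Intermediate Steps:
P(F, K) = -3 - K/2 (P(F, K) = -(K + 6)/2 = -(6 + K)/2 = -3 - K/2)
r(m) = (-4 + m)/(-5/2 + m) (r(m) = (m - 4)/(m + (-3 - ½*(-1))) = (-4 + m)/(m + (-3 + ½)) = (-4 + m)/(m - 5/2) = (-4 + m)/(-5/2 + m))
r(8)*(((5 - 2) - 1) + 8*(-3)) = (2*(-4 + 8)/(-5 + 2*8))*(((5 - 2) - 1) + 8*(-3)) = (2*4/(-5 + 16))*((3 - 1) - 24) = (2*4/11)*(2 - 24) = (2*(1/11)*4)*(-22) = (8/11)*(-22) = -16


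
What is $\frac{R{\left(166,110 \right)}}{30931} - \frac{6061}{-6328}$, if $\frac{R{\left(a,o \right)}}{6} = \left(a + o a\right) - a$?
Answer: $\frac{880768471}{195731368} \approx 4.4999$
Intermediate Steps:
$R{\left(a,o \right)} = 6 a o$ ($R{\left(a,o \right)} = 6 \left(\left(a + o a\right) - a\right) = 6 \left(\left(a + a o\right) - a\right) = 6 a o$)
$\frac{R{\left(166,110 \right)}}{30931} - \frac{6061}{-6328} = \frac{6 \cdot 166 \cdot 110}{30931} - \frac{6061}{-6328} = 109560 \cdot \frac{1}{30931} - - \frac{6061}{6328} = \frac{109560}{30931} + \frac{6061}{6328} = \frac{880768471}{195731368}$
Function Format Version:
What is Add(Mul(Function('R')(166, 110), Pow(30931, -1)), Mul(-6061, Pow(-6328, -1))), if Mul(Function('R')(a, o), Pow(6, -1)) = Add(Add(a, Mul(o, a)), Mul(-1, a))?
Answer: Rational(880768471, 195731368) ≈ 4.4999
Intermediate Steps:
Function('R')(a, o) = Mul(6, a, o) (Function('R')(a, o) = Mul(6, Add(Add(a, Mul(o, a)), Mul(-1, a))) = Mul(6, Add(Add(a, Mul(a, o)), Mul(-1, a))) = Mul(6, Mul(a, o)) = Mul(6, a, o))
Add(Mul(Function('R')(166, 110), Pow(30931, -1)), Mul(-6061, Pow(-6328, -1))) = Add(Mul(Mul(6, 166, 110), Pow(30931, -1)), Mul(-6061, Pow(-6328, -1))) = Add(Mul(109560, Rational(1, 30931)), Mul(-6061, Rational(-1, 6328))) = Add(Rational(109560, 30931), Rational(6061, 6328)) = Rational(880768471, 195731368)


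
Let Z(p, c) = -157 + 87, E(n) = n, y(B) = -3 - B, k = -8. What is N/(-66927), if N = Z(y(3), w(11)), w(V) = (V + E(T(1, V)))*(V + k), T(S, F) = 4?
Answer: 10/9561 ≈ 0.0010459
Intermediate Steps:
w(V) = (-8 + V)*(4 + V) (w(V) = (V + 4)*(V - 8) = (4 + V)*(-8 + V) = (-8 + V)*(4 + V))
Z(p, c) = -70
N = -70
N/(-66927) = -70/(-66927) = -70*(-1/66927) = 10/9561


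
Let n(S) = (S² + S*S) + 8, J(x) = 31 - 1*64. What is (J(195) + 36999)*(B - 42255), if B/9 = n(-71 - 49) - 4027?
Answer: 6682491684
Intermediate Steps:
J(x) = -33 (J(x) = 31 - 64 = -33)
n(S) = 8 + 2*S² (n(S) = (S² + S²) + 8 = 2*S² + 8 = 8 + 2*S²)
B = 223029 (B = 9*((8 + 2*(-71 - 49)²) - 4027) = 9*((8 + 2*(-120)²) - 4027) = 9*((8 + 2*14400) - 4027) = 9*((8 + 28800) - 4027) = 9*(28808 - 4027) = 9*24781 = 223029)
(J(195) + 36999)*(B - 42255) = (-33 + 36999)*(223029 - 42255) = 36966*180774 = 6682491684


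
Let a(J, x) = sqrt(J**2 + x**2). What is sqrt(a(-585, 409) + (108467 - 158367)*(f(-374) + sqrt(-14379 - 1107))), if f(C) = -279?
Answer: sqrt(13922100 + sqrt(509506) - 49900*I*sqrt(15486)) ≈ 3818.9 - 813.03*I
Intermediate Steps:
sqrt(a(-585, 409) + (108467 - 158367)*(f(-374) + sqrt(-14379 - 1107))) = sqrt(sqrt((-585)**2 + 409**2) + (108467 - 158367)*(-279 + sqrt(-14379 - 1107))) = sqrt(sqrt(342225 + 167281) - 49900*(-279 + sqrt(-15486))) = sqrt(sqrt(509506) - 49900*(-279 + I*sqrt(15486))) = sqrt(sqrt(509506) + (13922100 - 49900*I*sqrt(15486))) = sqrt(13922100 + sqrt(509506) - 49900*I*sqrt(15486))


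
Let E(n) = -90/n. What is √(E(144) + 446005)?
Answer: √7136070/4 ≈ 667.84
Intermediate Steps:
√(E(144) + 446005) = √(-90/144 + 446005) = √(-90*1/144 + 446005) = √(-5/8 + 446005) = √(3568035/8) = √7136070/4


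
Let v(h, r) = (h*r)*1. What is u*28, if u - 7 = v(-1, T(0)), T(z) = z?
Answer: 196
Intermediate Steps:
v(h, r) = h*r
u = 7 (u = 7 - 1*0 = 7 + 0 = 7)
u*28 = 7*28 = 196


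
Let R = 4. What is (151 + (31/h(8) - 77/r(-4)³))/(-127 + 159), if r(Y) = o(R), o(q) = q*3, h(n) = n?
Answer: 267547/55296 ≈ 4.8384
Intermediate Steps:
o(q) = 3*q
r(Y) = 12 (r(Y) = 3*4 = 12)
(151 + (31/h(8) - 77/r(-4)³))/(-127 + 159) = (151 + (31/8 - 77/(12³)))/(-127 + 159) = (151 + (31*(⅛) - 77/1728))/32 = (151 + (31/8 - 77*1/1728))/32 = (151 + (31/8 - 77/1728))/32 = (151 + 6619/1728)/32 = (1/32)*(267547/1728) = 267547/55296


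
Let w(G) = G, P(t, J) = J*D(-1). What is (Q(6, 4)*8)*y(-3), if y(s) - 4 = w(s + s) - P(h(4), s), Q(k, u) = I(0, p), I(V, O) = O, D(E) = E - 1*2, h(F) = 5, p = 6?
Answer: -528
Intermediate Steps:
D(E) = -2 + E (D(E) = E - 2 = -2 + E)
Q(k, u) = 6
P(t, J) = -3*J (P(t, J) = J*(-2 - 1) = J*(-3) = -3*J)
y(s) = 4 + 5*s (y(s) = 4 + ((s + s) - (-3)*s) = 4 + (2*s + 3*s) = 4 + 5*s)
(Q(6, 4)*8)*y(-3) = (6*8)*(4 + 5*(-3)) = 48*(4 - 15) = 48*(-11) = -528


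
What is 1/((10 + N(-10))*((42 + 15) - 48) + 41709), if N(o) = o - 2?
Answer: 1/41691 ≈ 2.3986e-5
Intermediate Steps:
N(o) = -2 + o
1/((10 + N(-10))*((42 + 15) - 48) + 41709) = 1/((10 + (-2 - 10))*((42 + 15) - 48) + 41709) = 1/((10 - 12)*(57 - 48) + 41709) = 1/(-2*9 + 41709) = 1/(-18 + 41709) = 1/41691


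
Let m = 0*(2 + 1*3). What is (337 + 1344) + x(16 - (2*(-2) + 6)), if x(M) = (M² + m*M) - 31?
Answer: 1846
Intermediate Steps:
m = 0 (m = 0*(2 + 3) = 0*5 = 0)
x(M) = -31 + M² (x(M) = (M² + 0*M) - 31 = (M² + 0) - 31 = M² - 31 = -31 + M²)
(337 + 1344) + x(16 - (2*(-2) + 6)) = (337 + 1344) + (-31 + (16 - (2*(-2) + 6))²) = 1681 + (-31 + (16 - (-4 + 6))²) = 1681 + (-31 + (16 - 1*2)²) = 1681 + (-31 + (16 - 2)²) = 1681 + (-31 + 14²) = 1681 + (-31 + 196) = 1681 + 165 = 1846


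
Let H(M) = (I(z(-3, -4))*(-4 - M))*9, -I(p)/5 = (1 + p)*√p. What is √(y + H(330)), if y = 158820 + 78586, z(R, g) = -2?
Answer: √(237406 - 15030*I*√2) ≈ 487.73 - 21.79*I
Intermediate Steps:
I(p) = -5*√p*(1 + p) (I(p) = -5*(1 + p)*√p = -5*√p*(1 + p))
y = 237406
H(M) = 45*I*√2*(-4 - M) (H(M) = ((5*√(-2)*(-1 - 1*(-2)))*(-4 - M))*9 = ((5*(I*√2)*(-1 + 2))*(-4 - M))*9 = ((5*(I*√2)*1)*(-4 - M))*9 = ((5*I*√2)*(-4 - M))*9 = (5*I*√2*(-4 - M))*9 = 45*I*√2*(-4 - M))
√(y + H(330)) = √(237406 + 45*I*√2*(-4 - 1*330)) = √(237406 + 45*I*√2*(-4 - 330)) = √(237406 + 45*I*√2*(-334)) = √(237406 - 15030*I*√2)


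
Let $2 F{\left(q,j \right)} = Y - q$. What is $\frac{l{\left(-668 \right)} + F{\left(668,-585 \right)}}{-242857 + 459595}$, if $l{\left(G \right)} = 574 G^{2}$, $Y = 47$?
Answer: $\frac{512264531}{433476} \approx 1181.8$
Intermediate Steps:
$F{\left(q,j \right)} = \frac{47}{2} - \frac{q}{2}$ ($F{\left(q,j \right)} = \frac{47 - q}{2} = \frac{47}{2} - \frac{q}{2}$)
$\frac{l{\left(-668 \right)} + F{\left(668,-585 \right)}}{-242857 + 459595} = \frac{574 \left(-668\right)^{2} + \left(\frac{47}{2} - 334\right)}{-242857 + 459595} = \frac{574 \cdot 446224 + \left(\frac{47}{2} - 334\right)}{216738} = \left(256132576 - \frac{621}{2}\right) \frac{1}{216738} = \frac{512264531}{2} \cdot \frac{1}{216738} = \frac{512264531}{433476}$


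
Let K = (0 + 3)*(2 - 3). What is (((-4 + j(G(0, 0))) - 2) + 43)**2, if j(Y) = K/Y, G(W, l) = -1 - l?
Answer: 1600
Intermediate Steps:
K = -3 (K = 3*(-1) = -3)
j(Y) = -3/Y
(((-4 + j(G(0, 0))) - 2) + 43)**2 = (((-4 - 3/(-1 - 1*0)) - 2) + 43)**2 = (((-4 - 3/(-1 + 0)) - 2) + 43)**2 = (((-4 - 3/(-1)) - 2) + 43)**2 = (((-4 - 3*(-1)) - 2) + 43)**2 = (((-4 + 3) - 2) + 43)**2 = ((-1 - 2) + 43)**2 = (-3 + 43)**2 = 40**2 = 1600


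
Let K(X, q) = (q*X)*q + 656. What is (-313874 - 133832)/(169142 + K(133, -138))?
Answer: -791/4775 ≈ -0.16565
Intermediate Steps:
K(X, q) = 656 + X*q² (K(X, q) = (X*q)*q + 656 = X*q² + 656 = 656 + X*q²)
(-313874 - 133832)/(169142 + K(133, -138)) = (-313874 - 133832)/(169142 + (656 + 133*(-138)²)) = -447706/(169142 + (656 + 133*19044)) = -447706/(169142 + (656 + 2532852)) = -447706/(169142 + 2533508) = -447706/2702650 = -447706*1/2702650 = -791/4775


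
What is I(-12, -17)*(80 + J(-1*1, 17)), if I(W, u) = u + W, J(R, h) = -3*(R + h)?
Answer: -928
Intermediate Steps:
J(R, h) = -3*R - 3*h
I(W, u) = W + u
I(-12, -17)*(80 + J(-1*1, 17)) = (-12 - 17)*(80 + (-(-3) - 3*17)) = -29*(80 + (-3*(-1) - 51)) = -29*(80 + (3 - 51)) = -29*(80 - 48) = -29*32 = -928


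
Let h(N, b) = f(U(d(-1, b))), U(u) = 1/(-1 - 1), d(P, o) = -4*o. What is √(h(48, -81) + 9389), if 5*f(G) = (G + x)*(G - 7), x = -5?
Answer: √37589/2 ≈ 96.939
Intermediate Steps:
U(u) = -½ (U(u) = 1/(-2) = -½)
f(G) = (-7 + G)*(-5 + G)/5 (f(G) = ((G - 5)*(G - 7))/5 = ((-5 + G)*(-7 + G))/5 = ((-7 + G)*(-5 + G))/5 = (-7 + G)*(-5 + G)/5)
h(N, b) = 33/4 (h(N, b) = 7 - 12/5*(-½) + (-½)²/5 = 7 + 6/5 + (⅕)*(¼) = 7 + 6/5 + 1/20 = 33/4)
√(h(48, -81) + 9389) = √(33/4 + 9389) = √(37589/4) = √37589/2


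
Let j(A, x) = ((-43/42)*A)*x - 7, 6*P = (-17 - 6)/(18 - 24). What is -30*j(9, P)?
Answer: 10825/28 ≈ 386.61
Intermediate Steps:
P = 23/36 (P = ((-17 - 6)/(18 - 24))/6 = (-23/(-6))/6 = (-23*(-1/6))/6 = (1/6)*(23/6) = 23/36 ≈ 0.63889)
j(A, x) = -7 - 43*A*x/42 (j(A, x) = ((-43*1/42)*A)*x - 7 = (-43*A/42)*x - 7 = -43*A*x/42 - 7 = -7 - 43*A*x/42)
-30*j(9, P) = -30*(-7 - 43/42*9*23/36) = -30*(-7 - 989/168) = -30*(-2165/168) = 10825/28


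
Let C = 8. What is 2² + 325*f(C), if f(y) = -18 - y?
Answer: -8446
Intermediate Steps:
2² + 325*f(C) = 2² + 325*(-18 - 1*8) = 4 + 325*(-18 - 8) = 4 + 325*(-26) = 4 - 8450 = -8446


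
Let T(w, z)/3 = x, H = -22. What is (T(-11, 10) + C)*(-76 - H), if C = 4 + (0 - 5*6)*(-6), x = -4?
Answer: -9288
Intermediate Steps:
T(w, z) = -12 (T(w, z) = 3*(-4) = -12)
C = 184 (C = 4 + (0 - 30)*(-6) = 4 - 30*(-6) = 4 + 180 = 184)
(T(-11, 10) + C)*(-76 - H) = (-12 + 184)*(-76 - 1*(-22)) = 172*(-76 + 22) = 172*(-54) = -9288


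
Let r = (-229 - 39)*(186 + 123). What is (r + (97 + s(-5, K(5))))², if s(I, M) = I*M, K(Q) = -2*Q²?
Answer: 6800476225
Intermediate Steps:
r = -82812 (r = -268*309 = -82812)
(r + (97 + s(-5, K(5))))² = (-82812 + (97 - (-10)*5²))² = (-82812 + (97 - (-10)*25))² = (-82812 + (97 - 5*(-50)))² = (-82812 + (97 + 250))² = (-82812 + 347)² = (-82465)² = 6800476225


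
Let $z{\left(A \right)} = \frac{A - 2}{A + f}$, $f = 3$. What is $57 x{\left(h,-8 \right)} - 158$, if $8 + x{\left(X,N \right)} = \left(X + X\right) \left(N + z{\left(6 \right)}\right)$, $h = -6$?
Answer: $4554$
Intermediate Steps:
$z{\left(A \right)} = \frac{-2 + A}{3 + A}$ ($z{\left(A \right)} = \frac{A - 2}{A + 3} = \frac{-2 + A}{3 + A}$)
$x{\left(X,N \right)} = -8 + 2 X \left(\frac{4}{9} + N\right)$ ($x{\left(X,N \right)} = -8 + \left(X + X\right) \left(N + \frac{-2 + 6}{3 + 6}\right) = -8 + 2 X \left(N + \frac{1}{9} \cdot 4\right) = -8 + 2 X \left(N + \frac{4}{9}\right) = -8 + 2 X \left(\frac{4}{9} + N\right)$)
$57 x{\left(h,-8 \right)} - 158 = 57 \left(-8 + \frac{8}{9} \left(-6\right) + 2 \left(-8\right) \left(-6\right)\right) - 158 = 57 \left(-8 - \frac{16}{3} + 96\right) - 158 = 57 \cdot \frac{248}{3} - 158 = 4712 - 158 = 4554$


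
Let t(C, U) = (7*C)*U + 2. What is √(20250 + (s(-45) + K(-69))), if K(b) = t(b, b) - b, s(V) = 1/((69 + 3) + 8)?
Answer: √21459205/20 ≈ 231.62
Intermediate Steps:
t(C, U) = 2 + 7*C*U (t(C, U) = 7*C*U + 2 = 2 + 7*C*U)
s(V) = 1/80 (s(V) = 1/(72 + 8) = 1/80)
K(b) = 2 - b + 7*b² (K(b) = (2 + 7*b*b) - b = (2 + 7*b²) - b = 2 - b + 7*b²)
√(20250 + (s(-45) + K(-69))) = √(20250 + (1/80 + (2 - 1*(-69) + 7*(-69)²))) = √(20250 + (1/80 + (2 + 69 + 7*4761))) = √(20250 + (1/80 + (2 + 69 + 33327))) = √(20250 + (1/80 + 33398)) = √(20250 + 2671841/80) = √(4291841/80) = √21459205/20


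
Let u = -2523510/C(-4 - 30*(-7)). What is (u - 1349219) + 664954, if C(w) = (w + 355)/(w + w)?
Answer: -43138145/17 ≈ -2.5375e+6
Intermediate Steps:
C(w) = (355 + w)/(2*w) (C(w) = (355 + w)/((2*w)) = (355 + w)*(1/(2*w)) = (355 + w)/(2*w))
u = -31505640/17 (u = -2523510*2*(-4 - 30*(-7))/(355 + (-4 - 30*(-7))) = -2523510*2*(-4 - 10*(-21))/(355 + (-4 - 10*(-21))) = -2523510*2*(-4 + 210)/(355 + (-4 + 210)) = -2523510*412/(355 + 206) = -2523510/((½)*(1/206)*561) = -2523510/561/412 = -2523510*412/561 = -31505640/17 ≈ -1.8533e+6)
(u - 1349219) + 664954 = (-31505640/17 - 1349219) + 664954 = -54442363/17 + 664954 = -43138145/17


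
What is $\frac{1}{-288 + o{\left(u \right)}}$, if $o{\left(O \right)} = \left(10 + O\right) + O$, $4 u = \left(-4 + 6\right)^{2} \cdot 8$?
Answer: $- \frac{1}{262} \approx -0.0038168$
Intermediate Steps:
$u = 8$ ($u = \frac{\left(-4 + 6\right)^{2} \cdot 8}{4} = \frac{2^{2} \cdot 8}{4} = \frac{4 \cdot 8}{4} = \frac{1}{4} \cdot 32 = 8$)
$o{\left(O \right)} = 10 + 2 O$
$\frac{1}{-288 + o{\left(u \right)}} = \frac{1}{-288 + \left(10 + 2 \cdot 8\right)} = \frac{1}{-288 + \left(10 + 16\right)} = \frac{1}{-288 + 26} = \frac{1}{-262} = - \frac{1}{262}$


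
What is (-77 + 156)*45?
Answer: 3555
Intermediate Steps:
(-77 + 156)*45 = 79*45 = 3555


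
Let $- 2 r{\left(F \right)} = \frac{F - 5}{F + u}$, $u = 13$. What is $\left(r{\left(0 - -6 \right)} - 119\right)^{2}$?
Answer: $\frac{20457529}{1444} \approx 14167.0$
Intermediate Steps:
$r{\left(F \right)} = - \frac{-5 + F}{2 \left(13 + F\right)}$ ($r{\left(F \right)} = - \frac{\left(F - 5\right) \frac{1}{F + 13}}{2} = - \frac{\left(-5 + F\right) \frac{1}{13 + F}}{2} = - \frac{\frac{1}{13 + F} \left(-5 + F\right)}{2} = - \frac{-5 + F}{2 \left(13 + F\right)}$)
$\left(r{\left(0 - -6 \right)} - 119\right)^{2} = \left(\frac{5 - \left(0 - -6\right)}{2 \left(13 + \left(0 - -6\right)\right)} - 119\right)^{2} = \left(\frac{5 - \left(0 + 6\right)}{2 \left(13 + \left(0 + 6\right)\right)} - 119\right)^{2} = \left(\frac{5 - 6}{2 \left(13 + 6\right)} - 119\right)^{2} = \left(\frac{5 - 6}{2 \cdot 19} - 119\right)^{2} = \left(\frac{1}{2} \cdot \frac{1}{19} \left(-1\right) - 119\right)^{2} = \left(- \frac{1}{38} - 119\right)^{2} = \left(- \frac{4523}{38}\right)^{2} = \frac{20457529}{1444}$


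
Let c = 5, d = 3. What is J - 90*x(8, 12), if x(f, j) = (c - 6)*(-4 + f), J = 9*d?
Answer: 387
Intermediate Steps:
J = 27 (J = 9*3 = 27)
x(f, j) = 4 - f (x(f, j) = (5 - 6)*(-4 + f) = -(-4 + f) = 4 - f)
J - 90*x(8, 12) = 27 - 90*(4 - 1*8) = 27 - 90*(4 - 8) = 27 - 90*(-4) = 27 + 360 = 387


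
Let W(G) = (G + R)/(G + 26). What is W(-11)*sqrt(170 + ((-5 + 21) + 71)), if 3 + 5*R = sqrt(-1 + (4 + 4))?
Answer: sqrt(257)*(-58 + sqrt(7))/75 ≈ -11.832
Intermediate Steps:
R = -3/5 + sqrt(7)/5 (R = -3/5 + sqrt(-1 + (4 + 4))/5 = -3/5 + sqrt(-1 + 8)/5 = -3/5 + sqrt(7)/5 ≈ -0.070850)
W(G) = (-3/5 + G + sqrt(7)/5)/(26 + G) (W(G) = (G + (-3/5 + sqrt(7)/5))/(G + 26) = (-3/5 + G + sqrt(7)/5)/(26 + G))
W(-11)*sqrt(170 + ((-5 + 21) + 71)) = ((-3 + sqrt(7) + 5*(-11))/(5*(26 - 11)))*sqrt(170 + ((-5 + 21) + 71)) = ((1/5)*(-3 + sqrt(7) - 55)/15)*sqrt(170 + (16 + 71)) = ((1/5)*(1/15)*(-58 + sqrt(7)))*sqrt(170 + 87) = (-58/75 + sqrt(7)/75)*sqrt(257) = sqrt(257)*(-58/75 + sqrt(7)/75)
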